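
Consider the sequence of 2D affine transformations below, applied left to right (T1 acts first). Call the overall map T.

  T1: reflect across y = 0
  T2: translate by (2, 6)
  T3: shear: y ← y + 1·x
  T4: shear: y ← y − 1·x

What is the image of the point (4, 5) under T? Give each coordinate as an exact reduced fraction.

T1 reflect across y = 0: (4, 5) → (4, -5)
T2 translate by (2, 6): (4, -5) → (6, 1)
T3 shear: y ← y + 1·x: (6, 1) → (6, 7)
T4 shear: y ← y − 1·x: (6, 7) → (6, 1)

T(p) = (6, 1)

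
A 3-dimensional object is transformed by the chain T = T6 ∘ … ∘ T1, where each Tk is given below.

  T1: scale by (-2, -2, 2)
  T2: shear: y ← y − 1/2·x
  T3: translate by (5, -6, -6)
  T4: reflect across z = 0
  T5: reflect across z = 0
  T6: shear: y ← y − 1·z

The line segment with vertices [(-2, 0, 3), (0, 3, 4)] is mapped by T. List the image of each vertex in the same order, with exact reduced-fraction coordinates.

T1 scale by (-2, -2, 2): (-2, 0, 3) → (4, 0, 6); (0, 3, 4) → (0, -6, 8)
T2 shear: y ← y − 1/2·x: (4, 0, 6) → (4, -2, 6); (0, -6, 8) → (0, -6, 8)
T3 translate by (5, -6, -6): (4, -2, 6) → (9, -8, 0); (0, -6, 8) → (5, -12, 2)
T4 reflect across z = 0: (9, -8, 0) → (9, -8, 0); (5, -12, 2) → (5, -12, -2)
T5 reflect across z = 0: (9, -8, 0) → (9, -8, 0); (5, -12, -2) → (5, -12, 2)
T6 shear: y ← y − 1·z: (9, -8, 0) → (9, -8, 0); (5, -12, 2) → (5, -14, 2)

image vertices: (9, -8, 0), (5, -14, 2)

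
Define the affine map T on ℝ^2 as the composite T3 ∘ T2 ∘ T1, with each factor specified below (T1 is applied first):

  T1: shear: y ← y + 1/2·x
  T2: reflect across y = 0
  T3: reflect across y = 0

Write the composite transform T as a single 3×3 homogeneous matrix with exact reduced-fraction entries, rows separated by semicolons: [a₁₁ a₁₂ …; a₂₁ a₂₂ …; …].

T1 = [1 0 0; 1/2 1 0; 0 0 1]
T2·T1 = [1 0 0; -1/2 -1 0; 0 0 1]
T3·…·T1 = [1 0 0; 1/2 1 0; 0 0 1]

T = [1 0 0; 1/2 1 0; 0 0 1]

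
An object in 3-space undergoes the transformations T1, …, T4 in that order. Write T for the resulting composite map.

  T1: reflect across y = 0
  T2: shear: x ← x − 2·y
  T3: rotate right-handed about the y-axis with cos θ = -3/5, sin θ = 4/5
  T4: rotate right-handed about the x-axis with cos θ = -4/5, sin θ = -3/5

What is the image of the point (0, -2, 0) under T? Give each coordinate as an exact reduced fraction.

T1 reflect across y = 0: (0, -2, 0) → (0, 2, 0)
T2 shear: x ← x − 2·y: (0, 2, 0) → (-4, 2, 0)
T3 rotate right-handed about the y-axis with cos θ = -3/5, sin θ = 4/5: (-4, 2, 0) → (12/5, 2, 16/5)
T4 rotate right-handed about the x-axis with cos θ = -4/5, sin θ = -3/5: (12/5, 2, 16/5) → (12/5, 8/25, -94/25)

T(p) = (12/5, 8/25, -94/25)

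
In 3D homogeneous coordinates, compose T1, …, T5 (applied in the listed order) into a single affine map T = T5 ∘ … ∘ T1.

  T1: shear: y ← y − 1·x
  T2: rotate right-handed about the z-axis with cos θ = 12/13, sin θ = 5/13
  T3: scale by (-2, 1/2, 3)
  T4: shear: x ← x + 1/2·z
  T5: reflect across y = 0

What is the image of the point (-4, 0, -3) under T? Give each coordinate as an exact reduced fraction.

T(p) = (155/26, -14/13, -9)

T1 shear: y ← y − 1·x: (-4, 0, -3) → (-4, 4, -3)
T2 rotate right-handed about the z-axis with cos θ = 12/13, sin θ = 5/13: (-4, 4, -3) → (-68/13, 28/13, -3)
T3 scale by (-2, 1/2, 3): (-68/13, 28/13, -3) → (136/13, 14/13, -9)
T4 shear: x ← x + 1/2·z: (136/13, 14/13, -9) → (155/26, 14/13, -9)
T5 reflect across y = 0: (155/26, 14/13, -9) → (155/26, -14/13, -9)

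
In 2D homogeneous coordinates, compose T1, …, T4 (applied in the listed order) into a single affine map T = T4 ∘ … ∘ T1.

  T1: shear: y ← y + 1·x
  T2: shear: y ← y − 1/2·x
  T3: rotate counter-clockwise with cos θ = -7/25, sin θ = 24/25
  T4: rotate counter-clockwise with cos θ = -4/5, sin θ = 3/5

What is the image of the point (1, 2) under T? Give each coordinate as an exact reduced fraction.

T(p) = (497/250, -227/125)

T1 shear: y ← y + 1·x: (1, 2) → (1, 3)
T2 shear: y ← y − 1/2·x: (1, 3) → (1, 5/2)
T3 rotate counter-clockwise with cos θ = -7/25, sin θ = 24/25: (1, 5/2) → (-67/25, 13/50)
T4 rotate counter-clockwise with cos θ = -4/5, sin θ = 3/5: (-67/25, 13/50) → (497/250, -227/125)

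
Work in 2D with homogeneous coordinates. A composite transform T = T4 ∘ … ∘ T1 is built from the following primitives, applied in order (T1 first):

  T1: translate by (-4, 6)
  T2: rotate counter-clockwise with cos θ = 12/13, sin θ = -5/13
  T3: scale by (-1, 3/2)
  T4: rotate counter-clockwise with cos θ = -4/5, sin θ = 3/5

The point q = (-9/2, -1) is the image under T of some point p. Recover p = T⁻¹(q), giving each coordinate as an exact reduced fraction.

p = (1/3, -5)

T1 = [1 0 -4; 0 1 6; 0 0 1]
T2·T1 = [12/13 5/13 -18/13; -5/13 12/13 92/13; 0 0 1]
T3·…·T1 = [-12/13 -5/13 18/13; -15/26 18/13 138/13; 0 0 1]
T4·…·T1 = [141/130 -34/65 -486/65; -6/65 -87/65 -498/65; 0 0 1]
det M = -3/2; M⁻¹ = [58/65 -68/195 4; -4/65 -47/65 -6; 0 0 1]
M⁻¹ · (-9/2, -1)ᵀ = (1/3, -5)ᵀ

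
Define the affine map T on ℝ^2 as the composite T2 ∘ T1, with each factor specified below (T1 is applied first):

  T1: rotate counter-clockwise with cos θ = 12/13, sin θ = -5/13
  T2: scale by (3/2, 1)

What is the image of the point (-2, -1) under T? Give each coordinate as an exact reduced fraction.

T(p) = (-87/26, -2/13)

T1 rotate counter-clockwise with cos θ = 12/13, sin θ = -5/13: (-2, -1) → (-29/13, -2/13)
T2 scale by (3/2, 1): (-29/13, -2/13) → (-87/26, -2/13)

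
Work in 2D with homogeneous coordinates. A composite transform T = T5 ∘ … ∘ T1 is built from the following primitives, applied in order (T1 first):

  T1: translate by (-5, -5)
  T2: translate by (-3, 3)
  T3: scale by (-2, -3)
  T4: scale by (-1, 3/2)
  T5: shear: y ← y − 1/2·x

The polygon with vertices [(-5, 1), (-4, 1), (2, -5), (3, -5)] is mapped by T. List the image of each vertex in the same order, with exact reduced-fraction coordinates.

image vertices: (-26, 35/2), (-24, 33/2), (-12, 75/2), (-10, 73/2)

T1 translate by (-5, -5): (-5, 1) → (-10, -4); (-4, 1) → (-9, -4); (2, -5) → (-3, -10); (3, -5) → (-2, -10)
T2 translate by (-3, 3): (-10, -4) → (-13, -1); (-9, -4) → (-12, -1); (-3, -10) → (-6, -7); (-2, -10) → (-5, -7)
T3 scale by (-2, -3): (-13, -1) → (26, 3); (-12, -1) → (24, 3); (-6, -7) → (12, 21); (-5, -7) → (10, 21)
T4 scale by (-1, 3/2): (26, 3) → (-26, 9/2); (24, 3) → (-24, 9/2); (12, 21) → (-12, 63/2); (10, 21) → (-10, 63/2)
T5 shear: y ← y − 1/2·x: (-26, 9/2) → (-26, 35/2); (-24, 9/2) → (-24, 33/2); (-12, 63/2) → (-12, 75/2); (-10, 63/2) → (-10, 73/2)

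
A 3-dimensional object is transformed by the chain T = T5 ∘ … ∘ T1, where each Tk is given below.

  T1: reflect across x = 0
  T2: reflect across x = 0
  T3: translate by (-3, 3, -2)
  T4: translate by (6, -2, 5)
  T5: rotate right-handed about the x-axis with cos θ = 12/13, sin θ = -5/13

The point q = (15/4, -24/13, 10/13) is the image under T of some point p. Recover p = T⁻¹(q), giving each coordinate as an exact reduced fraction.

p = (3/4, -3, -3)

T1 = [-1 0 0 0; 0 1 0 0; 0 0 1 0; 0 0 0 1]
T2·T1 = [1 0 0 0; 0 1 0 0; 0 0 1 0; 0 0 0 1]
T3·…·T1 = [1 0 0 -3; 0 1 0 3; 0 0 1 -2; 0 0 0 1]
T4·…·T1 = [1 0 0 3; 0 1 0 1; 0 0 1 3; 0 0 0 1]
T5·…·T1 = [1 0 0 3; 0 12/13 5/13 27/13; 0 -5/13 12/13 31/13; 0 0 0 1]
det M = 1; M⁻¹ = [1 0 0 -3; 0 12/13 -5/13 -1; 0 5/13 12/13 -3; 0 0 0 1]
M⁻¹ · (15/4, -24/13, 10/13)ᵀ = (3/4, -3, -3)ᵀ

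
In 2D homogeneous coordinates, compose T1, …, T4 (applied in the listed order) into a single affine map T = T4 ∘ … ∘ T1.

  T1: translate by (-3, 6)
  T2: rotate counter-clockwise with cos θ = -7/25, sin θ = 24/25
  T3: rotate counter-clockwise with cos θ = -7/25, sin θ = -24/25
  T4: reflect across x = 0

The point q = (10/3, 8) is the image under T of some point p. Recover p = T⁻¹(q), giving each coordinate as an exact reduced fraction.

p = (-1/3, 2)

T1 = [1 0 -3; 0 1 6; 0 0 1]
T2·T1 = [-7/25 -24/25 -123/25; 24/25 -7/25 -114/25; 0 0 1]
T3·…·T1 = [1 0 -3; 0 1 6; 0 0 1]
T4·…·T1 = [-1 0 3; 0 1 6; 0 0 1]
det M = -1; M⁻¹ = [-1 0 3; 0 1 -6; 0 0 1]
M⁻¹ · (10/3, 8)ᵀ = (-1/3, 2)ᵀ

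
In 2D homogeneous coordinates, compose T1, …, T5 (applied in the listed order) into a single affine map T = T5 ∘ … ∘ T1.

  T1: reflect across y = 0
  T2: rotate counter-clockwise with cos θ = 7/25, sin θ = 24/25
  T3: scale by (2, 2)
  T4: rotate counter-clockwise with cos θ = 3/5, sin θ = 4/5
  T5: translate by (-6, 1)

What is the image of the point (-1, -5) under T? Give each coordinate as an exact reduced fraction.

T1 reflect across y = 0: (-1, -5) → (-1, 5)
T2 rotate counter-clockwise with cos θ = 7/25, sin θ = 24/25: (-1, 5) → (-127/25, 11/25)
T3 scale by (2, 2): (-127/25, 11/25) → (-254/25, 22/25)
T4 rotate counter-clockwise with cos θ = 3/5, sin θ = 4/5: (-254/25, 22/25) → (-34/5, -38/5)
T5 translate by (-6, 1): (-34/5, -38/5) → (-64/5, -33/5)

T(p) = (-64/5, -33/5)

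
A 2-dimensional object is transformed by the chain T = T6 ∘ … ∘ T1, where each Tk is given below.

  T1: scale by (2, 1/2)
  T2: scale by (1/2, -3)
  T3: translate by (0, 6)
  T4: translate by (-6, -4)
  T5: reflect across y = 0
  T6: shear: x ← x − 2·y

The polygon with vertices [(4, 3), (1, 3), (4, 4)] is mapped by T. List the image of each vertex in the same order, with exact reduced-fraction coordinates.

image vertices: (-7, 5/2), (-10, 5/2), (-10, 4)

T1 scale by (2, 1/2): (4, 3) → (8, 3/2); (1, 3) → (2, 3/2); (4, 4) → (8, 2)
T2 scale by (1/2, -3): (8, 3/2) → (4, -9/2); (2, 3/2) → (1, -9/2); (8, 2) → (4, -6)
T3 translate by (0, 6): (4, -9/2) → (4, 3/2); (1, -9/2) → (1, 3/2); (4, -6) → (4, 0)
T4 translate by (-6, -4): (4, 3/2) → (-2, -5/2); (1, 3/2) → (-5, -5/2); (4, 0) → (-2, -4)
T5 reflect across y = 0: (-2, -5/2) → (-2, 5/2); (-5, -5/2) → (-5, 5/2); (-2, -4) → (-2, 4)
T6 shear: x ← x − 2·y: (-2, 5/2) → (-7, 5/2); (-5, 5/2) → (-10, 5/2); (-2, 4) → (-10, 4)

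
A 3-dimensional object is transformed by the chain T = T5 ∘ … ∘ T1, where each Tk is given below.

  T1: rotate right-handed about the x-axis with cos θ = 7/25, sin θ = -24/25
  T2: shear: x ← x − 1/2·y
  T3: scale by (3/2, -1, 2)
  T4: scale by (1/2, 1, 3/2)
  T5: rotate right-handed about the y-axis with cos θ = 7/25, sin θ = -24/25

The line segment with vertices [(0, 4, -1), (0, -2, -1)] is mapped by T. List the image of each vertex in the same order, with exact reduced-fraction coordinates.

image vertices: (14811/1250, -4/25, -2199/625), (-11409/2500, 38/25, 1203/625)

T1 rotate right-handed about the x-axis with cos θ = 7/25, sin θ = -24/25: (0, 4, -1) → (0, 4/25, -103/25); (0, -2, -1) → (0, -38/25, 41/25)
T2 shear: x ← x − 1/2·y: (0, 4/25, -103/25) → (-2/25, 4/25, -103/25); (0, -38/25, 41/25) → (19/25, -38/25, 41/25)
T3 scale by (3/2, -1, 2): (-2/25, 4/25, -103/25) → (-3/25, -4/25, -206/25); (19/25, -38/25, 41/25) → (57/50, 38/25, 82/25)
T4 scale by (1/2, 1, 3/2): (-3/25, -4/25, -206/25) → (-3/50, -4/25, -309/25); (57/50, 38/25, 82/25) → (57/100, 38/25, 123/25)
T5 rotate right-handed about the y-axis with cos θ = 7/25, sin θ = -24/25: (-3/50, -4/25, -309/25) → (14811/1250, -4/25, -2199/625); (57/100, 38/25, 123/25) → (-11409/2500, 38/25, 1203/625)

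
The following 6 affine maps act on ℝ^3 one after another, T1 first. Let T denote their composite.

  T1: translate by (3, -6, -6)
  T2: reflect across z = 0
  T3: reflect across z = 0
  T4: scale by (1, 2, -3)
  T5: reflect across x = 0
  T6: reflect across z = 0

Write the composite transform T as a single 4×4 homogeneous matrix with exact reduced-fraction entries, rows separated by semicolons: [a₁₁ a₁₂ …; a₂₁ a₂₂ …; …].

T = [-1 0 0 -3; 0 2 0 -12; 0 0 3 -18; 0 0 0 1]

T1 = [1 0 0 3; 0 1 0 -6; 0 0 1 -6; 0 0 0 1]
T2·T1 = [1 0 0 3; 0 1 0 -6; 0 0 -1 6; 0 0 0 1]
T3·…·T1 = [1 0 0 3; 0 1 0 -6; 0 0 1 -6; 0 0 0 1]
T4·…·T1 = [1 0 0 3; 0 2 0 -12; 0 0 -3 18; 0 0 0 1]
T5·…·T1 = [-1 0 0 -3; 0 2 0 -12; 0 0 -3 18; 0 0 0 1]
T6·…·T1 = [-1 0 0 -3; 0 2 0 -12; 0 0 3 -18; 0 0 0 1]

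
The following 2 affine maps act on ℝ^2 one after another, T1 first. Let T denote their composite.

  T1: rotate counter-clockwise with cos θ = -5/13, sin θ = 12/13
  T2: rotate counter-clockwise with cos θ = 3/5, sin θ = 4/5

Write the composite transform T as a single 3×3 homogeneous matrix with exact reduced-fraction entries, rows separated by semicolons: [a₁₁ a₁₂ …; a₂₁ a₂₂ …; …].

T1 = [-5/13 -12/13 0; 12/13 -5/13 0; 0 0 1]
T2·T1 = [-63/65 -16/65 0; 16/65 -63/65 0; 0 0 1]

T = [-63/65 -16/65 0; 16/65 -63/65 0; 0 0 1]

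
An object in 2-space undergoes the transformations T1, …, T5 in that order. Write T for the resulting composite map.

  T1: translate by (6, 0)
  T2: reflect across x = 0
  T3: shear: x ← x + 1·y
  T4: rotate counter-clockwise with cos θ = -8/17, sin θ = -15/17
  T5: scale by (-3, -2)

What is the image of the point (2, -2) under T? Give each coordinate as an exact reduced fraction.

T(p) = (-150/17, -332/17)

T1 translate by (6, 0): (2, -2) → (8, -2)
T2 reflect across x = 0: (8, -2) → (-8, -2)
T3 shear: x ← x + 1·y: (-8, -2) → (-10, -2)
T4 rotate counter-clockwise with cos θ = -8/17, sin θ = -15/17: (-10, -2) → (50/17, 166/17)
T5 scale by (-3, -2): (50/17, 166/17) → (-150/17, -332/17)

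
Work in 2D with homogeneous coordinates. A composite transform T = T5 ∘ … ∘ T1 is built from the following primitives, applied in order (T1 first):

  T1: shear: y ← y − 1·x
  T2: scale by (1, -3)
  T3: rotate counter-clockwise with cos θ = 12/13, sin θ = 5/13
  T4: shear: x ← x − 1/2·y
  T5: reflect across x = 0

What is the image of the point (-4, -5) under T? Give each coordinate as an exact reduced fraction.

T(p) = (71/13, 16/13)

T1 shear: y ← y − 1·x: (-4, -5) → (-4, -1)
T2 scale by (1, -3): (-4, -1) → (-4, 3)
T3 rotate counter-clockwise with cos θ = 12/13, sin θ = 5/13: (-4, 3) → (-63/13, 16/13)
T4 shear: x ← x − 1/2·y: (-63/13, 16/13) → (-71/13, 16/13)
T5 reflect across x = 0: (-71/13, 16/13) → (71/13, 16/13)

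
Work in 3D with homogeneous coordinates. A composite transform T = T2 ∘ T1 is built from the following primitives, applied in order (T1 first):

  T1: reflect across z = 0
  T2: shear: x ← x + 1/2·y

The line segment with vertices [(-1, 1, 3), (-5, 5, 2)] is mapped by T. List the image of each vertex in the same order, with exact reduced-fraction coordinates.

image vertices: (-1/2, 1, -3), (-5/2, 5, -2)

T1 reflect across z = 0: (-1, 1, 3) → (-1, 1, -3); (-5, 5, 2) → (-5, 5, -2)
T2 shear: x ← x + 1/2·y: (-1, 1, -3) → (-1/2, 1, -3); (-5, 5, -2) → (-5/2, 5, -2)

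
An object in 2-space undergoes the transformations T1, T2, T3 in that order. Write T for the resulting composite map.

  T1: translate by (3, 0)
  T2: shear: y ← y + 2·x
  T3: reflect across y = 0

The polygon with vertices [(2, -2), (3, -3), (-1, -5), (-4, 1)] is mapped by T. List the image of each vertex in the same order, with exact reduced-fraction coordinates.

image vertices: (5, -8), (6, -9), (2, 1), (-1, 1)

T1 translate by (3, 0): (2, -2) → (5, -2); (3, -3) → (6, -3); (-1, -5) → (2, -5); (-4, 1) → (-1, 1)
T2 shear: y ← y + 2·x: (5, -2) → (5, 8); (6, -3) → (6, 9); (2, -5) → (2, -1); (-1, 1) → (-1, -1)
T3 reflect across y = 0: (5, 8) → (5, -8); (6, 9) → (6, -9); (2, -1) → (2, 1); (-1, -1) → (-1, 1)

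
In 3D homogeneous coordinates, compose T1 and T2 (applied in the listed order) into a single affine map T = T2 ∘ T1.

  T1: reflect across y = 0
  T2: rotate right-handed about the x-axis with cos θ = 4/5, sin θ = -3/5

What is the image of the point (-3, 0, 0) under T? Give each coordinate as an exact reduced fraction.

T1 reflect across y = 0: (-3, 0, 0) → (-3, 0, 0)
T2 rotate right-handed about the x-axis with cos θ = 4/5, sin θ = -3/5: (-3, 0, 0) → (-3, 0, 0)

T(p) = (-3, 0, 0)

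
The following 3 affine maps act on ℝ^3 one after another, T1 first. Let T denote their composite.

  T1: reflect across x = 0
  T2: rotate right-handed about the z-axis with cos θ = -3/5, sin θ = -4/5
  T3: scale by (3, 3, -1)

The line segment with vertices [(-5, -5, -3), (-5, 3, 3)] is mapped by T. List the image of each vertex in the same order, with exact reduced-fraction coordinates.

image vertices: (-21, -3, 3), (-9/5, -87/5, -3)

T1 reflect across x = 0: (-5, -5, -3) → (5, -5, -3); (-5, 3, 3) → (5, 3, 3)
T2 rotate right-handed about the z-axis with cos θ = -3/5, sin θ = -4/5: (5, -5, -3) → (-7, -1, -3); (5, 3, 3) → (-3/5, -29/5, 3)
T3 scale by (3, 3, -1): (-7, -1, -3) → (-21, -3, 3); (-3/5, -29/5, 3) → (-9/5, -87/5, -3)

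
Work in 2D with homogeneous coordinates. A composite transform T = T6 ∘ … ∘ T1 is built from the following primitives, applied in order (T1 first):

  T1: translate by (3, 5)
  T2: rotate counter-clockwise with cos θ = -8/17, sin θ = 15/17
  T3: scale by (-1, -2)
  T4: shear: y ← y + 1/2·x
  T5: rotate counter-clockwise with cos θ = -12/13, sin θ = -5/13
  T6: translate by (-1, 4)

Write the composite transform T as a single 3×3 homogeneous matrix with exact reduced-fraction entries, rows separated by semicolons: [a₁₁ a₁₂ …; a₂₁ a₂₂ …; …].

T = [-226/221 -125/442 -2423/442; 16/13 -21/13 -5/13; 0 0 1]

T1 = [1 0 3; 0 1 5; 0 0 1]
T2·T1 = [-8/17 -15/17 -99/17; 15/17 -8/17 5/17; 0 0 1]
T3·…·T1 = [8/17 15/17 99/17; -30/17 16/17 -10/17; 0 0 1]
T4·…·T1 = [8/17 15/17 99/17; -26/17 47/34 79/34; 0 0 1]
T5·…·T1 = [-226/221 -125/442 -1981/442; 16/13 -21/13 -57/13; 0 0 1]
T6·…·T1 = [-226/221 -125/442 -2423/442; 16/13 -21/13 -5/13; 0 0 1]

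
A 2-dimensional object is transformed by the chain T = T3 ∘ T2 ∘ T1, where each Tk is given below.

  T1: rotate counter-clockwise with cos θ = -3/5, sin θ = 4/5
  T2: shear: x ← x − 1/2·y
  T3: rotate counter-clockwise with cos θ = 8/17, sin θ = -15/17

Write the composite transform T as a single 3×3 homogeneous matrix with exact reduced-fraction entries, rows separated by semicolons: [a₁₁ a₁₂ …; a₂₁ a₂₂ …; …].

T = [4/17 -13/17 0; 107/85 27/170 0; 0 0 1]

T1 = [-3/5 -4/5 0; 4/5 -3/5 0; 0 0 1]
T2·T1 = [-1 -1/2 0; 4/5 -3/5 0; 0 0 1]
T3·…·T1 = [4/17 -13/17 0; 107/85 27/170 0; 0 0 1]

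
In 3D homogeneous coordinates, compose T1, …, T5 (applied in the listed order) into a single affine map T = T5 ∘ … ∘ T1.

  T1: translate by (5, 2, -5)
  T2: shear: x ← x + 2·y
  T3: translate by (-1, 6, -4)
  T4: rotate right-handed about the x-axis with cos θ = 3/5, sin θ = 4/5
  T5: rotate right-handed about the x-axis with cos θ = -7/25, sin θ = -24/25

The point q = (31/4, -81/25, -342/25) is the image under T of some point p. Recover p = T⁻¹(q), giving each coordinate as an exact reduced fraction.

p = (-9/4, 1, -9/5)

T1 = [1 0 0 5; 0 1 0 2; 0 0 1 -5; 0 0 0 1]
T2·T1 = [1 2 0 9; 0 1 0 2; 0 0 1 -5; 0 0 0 1]
T3·…·T1 = [1 2 0 8; 0 1 0 8; 0 0 1 -9; 0 0 0 1]
T4·…·T1 = [1 2 0 8; 0 3/5 -4/5 12; 0 4/5 3/5 1; 0 0 0 1]
T5·…·T1 = [1 2 0 8; 0 3/5 4/5 -12/5; 0 -4/5 3/5 -59/5; 0 0 0 1]
det M = 1; M⁻¹ = [1 -6/5 8/5 8; 0 3/5 -4/5 -8; 0 4/5 3/5 9; 0 0 0 1]
M⁻¹ · (31/4, -81/25, -342/25)ᵀ = (-9/4, 1, -9/5)ᵀ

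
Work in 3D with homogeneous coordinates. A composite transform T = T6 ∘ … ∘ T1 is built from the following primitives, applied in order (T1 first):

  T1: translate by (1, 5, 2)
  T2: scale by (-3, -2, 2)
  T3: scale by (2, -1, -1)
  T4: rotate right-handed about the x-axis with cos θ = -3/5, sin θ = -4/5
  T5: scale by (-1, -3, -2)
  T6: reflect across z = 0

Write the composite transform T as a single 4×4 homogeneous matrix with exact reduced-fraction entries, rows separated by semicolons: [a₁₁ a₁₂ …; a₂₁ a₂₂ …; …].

T = [6 0 0 6; 0 18/5 24/5 138/5; 0 -16/5 12/5 -56/5; 0 0 0 1]

T1 = [1 0 0 1; 0 1 0 5; 0 0 1 2; 0 0 0 1]
T2·T1 = [-3 0 0 -3; 0 -2 0 -10; 0 0 2 4; 0 0 0 1]
T3·…·T1 = [-6 0 0 -6; 0 2 0 10; 0 0 -2 -4; 0 0 0 1]
T4·…·T1 = [-6 0 0 -6; 0 -6/5 -8/5 -46/5; 0 -8/5 6/5 -28/5; 0 0 0 1]
T5·…·T1 = [6 0 0 6; 0 18/5 24/5 138/5; 0 16/5 -12/5 56/5; 0 0 0 1]
T6·…·T1 = [6 0 0 6; 0 18/5 24/5 138/5; 0 -16/5 12/5 -56/5; 0 0 0 1]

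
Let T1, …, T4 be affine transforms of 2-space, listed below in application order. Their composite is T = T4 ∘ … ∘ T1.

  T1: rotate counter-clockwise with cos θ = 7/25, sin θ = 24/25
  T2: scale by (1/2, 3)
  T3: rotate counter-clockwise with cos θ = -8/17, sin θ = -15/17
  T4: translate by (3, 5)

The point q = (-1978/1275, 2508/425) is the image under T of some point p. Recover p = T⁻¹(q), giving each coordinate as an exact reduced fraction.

p = (-2/3, -3)

T1 = [7/25 -24/25 0; 24/25 7/25 0; 0 0 1]
T2·T1 = [7/50 -12/25 0; 72/25 21/25 0; 0 0 1]
T3·…·T1 = [1052/425 411/425 0; -1257/850 12/425 0; 0 0 1]
T4·…·T1 = [1052/425 411/425 3; -1257/850 12/425 5; 0 0 1]
det M = 3/2; M⁻¹ = [8/425 -274/425 1346/425; 419/425 2104/1275 -14291/1275; 0 0 1]
M⁻¹ · (-1978/1275, 2508/425)ᵀ = (-2/3, -3)ᵀ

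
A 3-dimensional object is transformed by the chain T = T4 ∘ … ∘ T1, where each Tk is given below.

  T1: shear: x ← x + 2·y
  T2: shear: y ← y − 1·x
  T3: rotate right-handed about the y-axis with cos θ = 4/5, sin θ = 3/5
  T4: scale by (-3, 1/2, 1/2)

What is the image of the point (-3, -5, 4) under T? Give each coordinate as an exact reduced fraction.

T1 shear: x ← x + 2·y: (-3, -5, 4) → (-13, -5, 4)
T2 shear: y ← y − 1·x: (-13, -5, 4) → (-13, 8, 4)
T3 rotate right-handed about the y-axis with cos θ = 4/5, sin θ = 3/5: (-13, 8, 4) → (-8, 8, 11)
T4 scale by (-3, 1/2, 1/2): (-8, 8, 11) → (24, 4, 11/2)

T(p) = (24, 4, 11/2)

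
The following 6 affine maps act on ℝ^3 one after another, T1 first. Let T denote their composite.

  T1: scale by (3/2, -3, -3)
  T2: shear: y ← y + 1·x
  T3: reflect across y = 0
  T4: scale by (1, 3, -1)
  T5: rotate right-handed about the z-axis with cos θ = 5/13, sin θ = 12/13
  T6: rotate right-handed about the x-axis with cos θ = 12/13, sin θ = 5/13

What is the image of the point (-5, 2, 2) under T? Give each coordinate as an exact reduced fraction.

T(p) = (-1047/26, 960/169, 2997/338)

T1 scale by (3/2, -3, -3): (-5, 2, 2) → (-15/2, -6, -6)
T2 shear: y ← y + 1·x: (-15/2, -6, -6) → (-15/2, -27/2, -6)
T3 reflect across y = 0: (-15/2, -27/2, -6) → (-15/2, 27/2, -6)
T4 scale by (1, 3, -1): (-15/2, 27/2, -6) → (-15/2, 81/2, 6)
T5 rotate right-handed about the z-axis with cos θ = 5/13, sin θ = 12/13: (-15/2, 81/2, 6) → (-1047/26, 225/26, 6)
T6 rotate right-handed about the x-axis with cos θ = 12/13, sin θ = 5/13: (-1047/26, 225/26, 6) → (-1047/26, 960/169, 2997/338)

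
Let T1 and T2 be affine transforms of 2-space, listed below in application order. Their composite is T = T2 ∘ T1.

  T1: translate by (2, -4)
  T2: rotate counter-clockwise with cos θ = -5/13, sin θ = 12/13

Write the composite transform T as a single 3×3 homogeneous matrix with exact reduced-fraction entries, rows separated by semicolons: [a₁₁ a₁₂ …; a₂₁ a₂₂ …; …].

T = [-5/13 -12/13 38/13; 12/13 -5/13 44/13; 0 0 1]

T1 = [1 0 2; 0 1 -4; 0 0 1]
T2·T1 = [-5/13 -12/13 38/13; 12/13 -5/13 44/13; 0 0 1]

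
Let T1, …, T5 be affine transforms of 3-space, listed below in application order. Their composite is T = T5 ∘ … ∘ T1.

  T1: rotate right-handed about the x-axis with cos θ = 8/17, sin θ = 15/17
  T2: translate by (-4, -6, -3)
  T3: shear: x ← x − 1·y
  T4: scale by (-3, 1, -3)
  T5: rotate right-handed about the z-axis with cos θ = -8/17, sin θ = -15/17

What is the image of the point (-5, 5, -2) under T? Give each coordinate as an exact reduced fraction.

T(p) = (-3384/289, -5189/289, -24/17)

T1 rotate right-handed about the x-axis with cos θ = 8/17, sin θ = 15/17: (-5, 5, -2) → (-5, 70/17, 59/17)
T2 translate by (-4, -6, -3): (-5, 70/17, 59/17) → (-9, -32/17, 8/17)
T3 shear: x ← x − 1·y: (-9, -32/17, 8/17) → (-121/17, -32/17, 8/17)
T4 scale by (-3, 1, -3): (-121/17, -32/17, 8/17) → (363/17, -32/17, -24/17)
T5 rotate right-handed about the z-axis with cos θ = -8/17, sin θ = -15/17: (363/17, -32/17, -24/17) → (-3384/289, -5189/289, -24/17)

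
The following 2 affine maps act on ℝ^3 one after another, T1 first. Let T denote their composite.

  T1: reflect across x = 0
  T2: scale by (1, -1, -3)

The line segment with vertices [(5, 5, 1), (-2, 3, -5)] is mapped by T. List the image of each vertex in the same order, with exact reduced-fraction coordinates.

T1 reflect across x = 0: (5, 5, 1) → (-5, 5, 1); (-2, 3, -5) → (2, 3, -5)
T2 scale by (1, -1, -3): (-5, 5, 1) → (-5, -5, -3); (2, 3, -5) → (2, -3, 15)

image vertices: (-5, -5, -3), (2, -3, 15)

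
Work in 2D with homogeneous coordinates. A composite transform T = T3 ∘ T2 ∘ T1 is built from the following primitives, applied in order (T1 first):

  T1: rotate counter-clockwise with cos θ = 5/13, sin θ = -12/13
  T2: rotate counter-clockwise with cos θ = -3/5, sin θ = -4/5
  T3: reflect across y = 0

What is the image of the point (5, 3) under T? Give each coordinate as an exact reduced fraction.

T1 rotate counter-clockwise with cos θ = 5/13, sin θ = -12/13: (5, 3) → (61/13, -45/13)
T2 rotate counter-clockwise with cos θ = -3/5, sin θ = -4/5: (61/13, -45/13) → (-363/65, -109/65)
T3 reflect across y = 0: (-363/65, -109/65) → (-363/65, 109/65)

T(p) = (-363/65, 109/65)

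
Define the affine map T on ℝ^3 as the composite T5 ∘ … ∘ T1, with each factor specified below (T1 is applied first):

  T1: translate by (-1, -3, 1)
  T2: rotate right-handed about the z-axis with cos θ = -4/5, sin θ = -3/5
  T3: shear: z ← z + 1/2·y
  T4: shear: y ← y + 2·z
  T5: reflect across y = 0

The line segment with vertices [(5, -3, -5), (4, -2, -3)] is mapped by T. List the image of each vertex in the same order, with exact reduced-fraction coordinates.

image vertices: (-34/5, 16/5, -14/5), (-27/5, -2/5, -9/10)

T1 translate by (-1, -3, 1): (5, -3, -5) → (4, -6, -4); (4, -2, -3) → (3, -5, -2)
T2 rotate right-handed about the z-axis with cos θ = -4/5, sin θ = -3/5: (4, -6, -4) → (-34/5, 12/5, -4); (3, -5, -2) → (-27/5, 11/5, -2)
T3 shear: z ← z + 1/2·y: (-34/5, 12/5, -4) → (-34/5, 12/5, -14/5); (-27/5, 11/5, -2) → (-27/5, 11/5, -9/10)
T4 shear: y ← y + 2·z: (-34/5, 12/5, -14/5) → (-34/5, -16/5, -14/5); (-27/5, 11/5, -9/10) → (-27/5, 2/5, -9/10)
T5 reflect across y = 0: (-34/5, -16/5, -14/5) → (-34/5, 16/5, -14/5); (-27/5, 2/5, -9/10) → (-27/5, -2/5, -9/10)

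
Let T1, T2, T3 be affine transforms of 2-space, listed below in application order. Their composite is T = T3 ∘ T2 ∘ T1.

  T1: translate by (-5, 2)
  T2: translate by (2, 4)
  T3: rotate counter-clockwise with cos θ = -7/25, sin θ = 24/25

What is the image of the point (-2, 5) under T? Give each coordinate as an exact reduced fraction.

T(p) = (-229/25, -197/25)

T1 translate by (-5, 2): (-2, 5) → (-7, 7)
T2 translate by (2, 4): (-7, 7) → (-5, 11)
T3 rotate counter-clockwise with cos θ = -7/25, sin θ = 24/25: (-5, 11) → (-229/25, -197/25)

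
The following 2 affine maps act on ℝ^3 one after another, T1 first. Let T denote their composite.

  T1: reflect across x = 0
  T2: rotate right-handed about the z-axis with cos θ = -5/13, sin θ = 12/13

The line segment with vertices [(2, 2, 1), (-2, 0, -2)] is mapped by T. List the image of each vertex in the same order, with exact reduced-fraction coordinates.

image vertices: (-14/13, -34/13, 1), (-10/13, 24/13, -2)

T1 reflect across x = 0: (2, 2, 1) → (-2, 2, 1); (-2, 0, -2) → (2, 0, -2)
T2 rotate right-handed about the z-axis with cos θ = -5/13, sin θ = 12/13: (-2, 2, 1) → (-14/13, -34/13, 1); (2, 0, -2) → (-10/13, 24/13, -2)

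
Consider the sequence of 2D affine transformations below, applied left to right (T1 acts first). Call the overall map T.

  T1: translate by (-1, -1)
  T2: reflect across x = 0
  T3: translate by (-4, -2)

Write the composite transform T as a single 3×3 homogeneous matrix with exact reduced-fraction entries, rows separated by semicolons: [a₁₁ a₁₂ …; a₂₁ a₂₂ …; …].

T1 = [1 0 -1; 0 1 -1; 0 0 1]
T2·T1 = [-1 0 1; 0 1 -1; 0 0 1]
T3·…·T1 = [-1 0 -3; 0 1 -3; 0 0 1]

T = [-1 0 -3; 0 1 -3; 0 0 1]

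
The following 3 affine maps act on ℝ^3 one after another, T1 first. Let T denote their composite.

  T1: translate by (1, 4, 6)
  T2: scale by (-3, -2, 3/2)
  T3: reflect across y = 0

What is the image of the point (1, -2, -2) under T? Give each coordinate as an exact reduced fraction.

T(p) = (-6, 4, 6)

T1 translate by (1, 4, 6): (1, -2, -2) → (2, 2, 4)
T2 scale by (-3, -2, 3/2): (2, 2, 4) → (-6, -4, 6)
T3 reflect across y = 0: (-6, -4, 6) → (-6, 4, 6)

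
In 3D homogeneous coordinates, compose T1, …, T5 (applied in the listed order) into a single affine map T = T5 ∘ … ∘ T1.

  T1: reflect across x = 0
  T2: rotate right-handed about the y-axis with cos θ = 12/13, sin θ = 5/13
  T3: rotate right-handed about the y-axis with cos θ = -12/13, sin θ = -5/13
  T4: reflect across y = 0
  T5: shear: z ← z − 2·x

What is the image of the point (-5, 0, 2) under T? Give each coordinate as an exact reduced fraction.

T(p) = (-835/169, 0, 2032/169)

T1 reflect across x = 0: (-5, 0, 2) → (5, 0, 2)
T2 rotate right-handed about the y-axis with cos θ = 12/13, sin θ = 5/13: (5, 0, 2) → (70/13, 0, -1/13)
T3 rotate right-handed about the y-axis with cos θ = -12/13, sin θ = -5/13: (70/13, 0, -1/13) → (-835/169, 0, 362/169)
T4 reflect across y = 0: (-835/169, 0, 362/169) → (-835/169, 0, 362/169)
T5 shear: z ← z − 2·x: (-835/169, 0, 362/169) → (-835/169, 0, 2032/169)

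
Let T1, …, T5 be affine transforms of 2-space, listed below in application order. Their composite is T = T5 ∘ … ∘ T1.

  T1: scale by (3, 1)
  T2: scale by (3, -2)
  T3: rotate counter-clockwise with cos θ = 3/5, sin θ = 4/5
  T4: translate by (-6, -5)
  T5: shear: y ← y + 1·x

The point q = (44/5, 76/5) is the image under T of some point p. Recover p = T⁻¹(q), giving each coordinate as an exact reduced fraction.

p = (2, 5/2)

T1 = [3 0 0; 0 1 0; 0 0 1]
T2·T1 = [9 0 0; 0 -2 0; 0 0 1]
T3·…·T1 = [27/5 8/5 0; 36/5 -6/5 0; 0 0 1]
T4·…·T1 = [27/5 8/5 -6; 36/5 -6/5 -5; 0 0 1]
T5·…·T1 = [27/5 8/5 -6; 63/5 2/5 -11; 0 0 1]
det M = -18; M⁻¹ = [-1/45 4/45 38/45; 7/10 -3/10 9/10; 0 0 1]
M⁻¹ · (44/5, 76/5)ᵀ = (2, 5/2)ᵀ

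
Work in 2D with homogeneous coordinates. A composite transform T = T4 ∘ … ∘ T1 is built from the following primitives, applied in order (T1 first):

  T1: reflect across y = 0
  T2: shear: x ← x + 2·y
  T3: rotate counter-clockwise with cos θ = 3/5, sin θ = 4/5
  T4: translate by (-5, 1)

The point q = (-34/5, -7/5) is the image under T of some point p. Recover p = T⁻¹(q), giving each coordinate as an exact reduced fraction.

T1 = [1 0 0; 0 -1 0; 0 0 1]
T2·T1 = [1 -2 0; 0 -1 0; 0 0 1]
T3·…·T1 = [3/5 -2/5 0; 4/5 -11/5 0; 0 0 1]
T4·…·T1 = [3/5 -2/5 -5; 4/5 -11/5 1; 0 0 1]
det M = -1; M⁻¹ = [11/5 -2/5 57/5; 4/5 -3/5 23/5; 0 0 1]
M⁻¹ · (-34/5, -7/5)ᵀ = (-3, 0)ᵀ

p = (-3, 0)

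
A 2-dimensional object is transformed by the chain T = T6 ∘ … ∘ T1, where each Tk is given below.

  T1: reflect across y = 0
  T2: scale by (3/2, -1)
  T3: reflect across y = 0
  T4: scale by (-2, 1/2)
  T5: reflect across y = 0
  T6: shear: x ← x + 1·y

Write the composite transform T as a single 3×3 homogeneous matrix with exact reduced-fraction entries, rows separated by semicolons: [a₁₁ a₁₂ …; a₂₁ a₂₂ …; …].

T = [-3 1/2 0; 0 1/2 0; 0 0 1]

T1 = [1 0 0; 0 -1 0; 0 0 1]
T2·T1 = [3/2 0 0; 0 1 0; 0 0 1]
T3·…·T1 = [3/2 0 0; 0 -1 0; 0 0 1]
T4·…·T1 = [-3 0 0; 0 -1/2 0; 0 0 1]
T5·…·T1 = [-3 0 0; 0 1/2 0; 0 0 1]
T6·…·T1 = [-3 1/2 0; 0 1/2 0; 0 0 1]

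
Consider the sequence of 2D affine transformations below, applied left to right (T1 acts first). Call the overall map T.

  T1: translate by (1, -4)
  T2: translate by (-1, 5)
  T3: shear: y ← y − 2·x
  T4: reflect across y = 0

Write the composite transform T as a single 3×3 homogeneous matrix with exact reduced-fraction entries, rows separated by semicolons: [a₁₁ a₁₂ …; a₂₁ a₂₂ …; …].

T = [1 0 0; 2 -1 -1; 0 0 1]

T1 = [1 0 1; 0 1 -4; 0 0 1]
T2·T1 = [1 0 0; 0 1 1; 0 0 1]
T3·…·T1 = [1 0 0; -2 1 1; 0 0 1]
T4·…·T1 = [1 0 0; 2 -1 -1; 0 0 1]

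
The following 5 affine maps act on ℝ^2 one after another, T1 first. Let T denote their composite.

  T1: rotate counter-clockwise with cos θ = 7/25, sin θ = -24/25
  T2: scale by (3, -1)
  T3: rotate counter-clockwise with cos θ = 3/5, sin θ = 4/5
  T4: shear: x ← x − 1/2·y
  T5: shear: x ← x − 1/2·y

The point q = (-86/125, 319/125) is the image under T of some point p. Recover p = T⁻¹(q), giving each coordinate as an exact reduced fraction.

T1 = [7/25 24/25 0; -24/25 7/25 0; 0 0 1]
T2·T1 = [21/25 72/25 0; 24/25 -7/25 0; 0 0 1]
T3·…·T1 = [-33/125 244/125 0; 156/125 267/125 0; 0 0 1]
T4·…·T1 = [-111/125 221/250 0; 156/125 267/125 0; 0 0 1]
T5·…·T1 = [-189/125 -23/125 0; 156/125 267/125 0; 0 0 1]
det M = -3; M⁻¹ = [-89/125 -23/375 0; 52/125 63/125 0; 0 0 1]
M⁻¹ · (-86/125, 319/125)ᵀ = (1/3, 1)ᵀ

p = (1/3, 1)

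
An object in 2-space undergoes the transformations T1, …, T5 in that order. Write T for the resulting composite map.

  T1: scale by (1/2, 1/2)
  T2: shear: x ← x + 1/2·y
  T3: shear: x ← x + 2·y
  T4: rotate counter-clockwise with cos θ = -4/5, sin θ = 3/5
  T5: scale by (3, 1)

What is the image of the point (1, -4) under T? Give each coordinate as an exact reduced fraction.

T1 scale by (1/2, 1/2): (1, -4) → (1/2, -2)
T2 shear: x ← x + 1/2·y: (1/2, -2) → (-1/2, -2)
T3 shear: x ← x + 2·y: (-1/2, -2) → (-9/2, -2)
T4 rotate counter-clockwise with cos θ = -4/5, sin θ = 3/5: (-9/2, -2) → (24/5, -11/10)
T5 scale by (3, 1): (24/5, -11/10) → (72/5, -11/10)

T(p) = (72/5, -11/10)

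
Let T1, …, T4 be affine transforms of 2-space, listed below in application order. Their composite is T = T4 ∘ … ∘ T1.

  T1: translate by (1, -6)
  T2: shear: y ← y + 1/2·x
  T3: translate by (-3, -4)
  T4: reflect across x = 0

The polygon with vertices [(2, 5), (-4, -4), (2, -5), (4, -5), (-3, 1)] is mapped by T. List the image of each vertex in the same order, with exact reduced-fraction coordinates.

image vertices: (0, -7/2), (6, -31/2), (0, -27/2), (-2, -25/2), (5, -10)

T1 translate by (1, -6): (2, 5) → (3, -1); (-4, -4) → (-3, -10); (2, -5) → (3, -11); (4, -5) → (5, -11); (-3, 1) → (-2, -5)
T2 shear: y ← y + 1/2·x: (3, -1) → (3, 1/2); (-3, -10) → (-3, -23/2); (3, -11) → (3, -19/2); (5, -11) → (5, -17/2); (-2, -5) → (-2, -6)
T3 translate by (-3, -4): (3, 1/2) → (0, -7/2); (-3, -23/2) → (-6, -31/2); (3, -19/2) → (0, -27/2); (5, -17/2) → (2, -25/2); (-2, -6) → (-5, -10)
T4 reflect across x = 0: (0, -7/2) → (0, -7/2); (-6, -31/2) → (6, -31/2); (0, -27/2) → (0, -27/2); (2, -25/2) → (-2, -25/2); (-5, -10) → (5, -10)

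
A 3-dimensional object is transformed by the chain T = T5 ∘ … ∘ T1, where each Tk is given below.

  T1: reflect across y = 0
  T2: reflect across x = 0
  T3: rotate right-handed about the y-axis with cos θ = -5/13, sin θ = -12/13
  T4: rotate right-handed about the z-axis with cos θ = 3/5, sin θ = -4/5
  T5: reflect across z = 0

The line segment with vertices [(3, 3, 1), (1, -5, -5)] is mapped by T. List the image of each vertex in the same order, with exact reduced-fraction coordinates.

image vertices: (-147/65, -129/65, 41/13), (7, -1, -1)

T1 reflect across y = 0: (3, 3, 1) → (3, -3, 1); (1, -5, -5) → (1, 5, -5)
T2 reflect across x = 0: (3, -3, 1) → (-3, -3, 1); (1, 5, -5) → (-1, 5, -5)
T3 rotate right-handed about the y-axis with cos θ = -5/13, sin θ = -12/13: (-3, -3, 1) → (3/13, -3, -41/13); (-1, 5, -5) → (5, 5, 1)
T4 rotate right-handed about the z-axis with cos θ = 3/5, sin θ = -4/5: (3/13, -3, -41/13) → (-147/65, -129/65, -41/13); (5, 5, 1) → (7, -1, 1)
T5 reflect across z = 0: (-147/65, -129/65, -41/13) → (-147/65, -129/65, 41/13); (7, -1, 1) → (7, -1, -1)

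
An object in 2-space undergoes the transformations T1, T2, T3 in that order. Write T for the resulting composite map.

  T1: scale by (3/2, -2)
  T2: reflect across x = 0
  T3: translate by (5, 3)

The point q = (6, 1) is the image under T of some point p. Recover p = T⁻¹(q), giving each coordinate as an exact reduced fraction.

T1 = [3/2 0 0; 0 -2 0; 0 0 1]
T2·T1 = [-3/2 0 0; 0 -2 0; 0 0 1]
T3·…·T1 = [-3/2 0 5; 0 -2 3; 0 0 1]
det M = 3; M⁻¹ = [-2/3 0 10/3; 0 -1/2 3/2; 0 0 1]
M⁻¹ · (6, 1)ᵀ = (-2/3, 1)ᵀ

p = (-2/3, 1)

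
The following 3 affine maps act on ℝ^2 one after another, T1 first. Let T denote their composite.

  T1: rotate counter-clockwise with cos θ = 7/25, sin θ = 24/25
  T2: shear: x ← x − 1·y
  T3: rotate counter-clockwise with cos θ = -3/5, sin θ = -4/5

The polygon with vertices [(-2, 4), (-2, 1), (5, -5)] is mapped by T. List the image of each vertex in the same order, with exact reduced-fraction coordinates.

image vertices: (38/25, 84/25), (-173/125, 111/125), (26/25, -107/25)

T1 rotate counter-clockwise with cos θ = 7/25, sin θ = 24/25: (-2, 4) → (-22/5, -4/5); (-2, 1) → (-38/25, -41/25); (5, -5) → (31/5, 17/5)
T2 shear: x ← x − 1·y: (-22/5, -4/5) → (-18/5, -4/5); (-38/25, -41/25) → (3/25, -41/25); (31/5, 17/5) → (14/5, 17/5)
T3 rotate counter-clockwise with cos θ = -3/5, sin θ = -4/5: (-18/5, -4/5) → (38/25, 84/25); (3/25, -41/25) → (-173/125, 111/125); (14/5, 17/5) → (26/25, -107/25)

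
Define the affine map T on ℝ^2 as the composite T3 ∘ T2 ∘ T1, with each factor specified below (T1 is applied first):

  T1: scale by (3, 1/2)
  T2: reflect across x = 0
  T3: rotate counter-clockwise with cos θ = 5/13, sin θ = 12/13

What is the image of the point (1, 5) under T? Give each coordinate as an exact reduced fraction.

T1 scale by (3, 1/2): (1, 5) → (3, 5/2)
T2 reflect across x = 0: (3, 5/2) → (-3, 5/2)
T3 rotate counter-clockwise with cos θ = 5/13, sin θ = 12/13: (-3, 5/2) → (-45/13, -47/26)

T(p) = (-45/13, -47/26)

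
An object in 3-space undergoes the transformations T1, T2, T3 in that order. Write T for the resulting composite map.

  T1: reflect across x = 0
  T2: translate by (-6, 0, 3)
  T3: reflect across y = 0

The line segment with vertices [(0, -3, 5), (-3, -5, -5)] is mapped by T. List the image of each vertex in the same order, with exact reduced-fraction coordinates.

T1 reflect across x = 0: (0, -3, 5) → (0, -3, 5); (-3, -5, -5) → (3, -5, -5)
T2 translate by (-6, 0, 3): (0, -3, 5) → (-6, -3, 8); (3, -5, -5) → (-3, -5, -2)
T3 reflect across y = 0: (-6, -3, 8) → (-6, 3, 8); (-3, -5, -2) → (-3, 5, -2)

image vertices: (-6, 3, 8), (-3, 5, -2)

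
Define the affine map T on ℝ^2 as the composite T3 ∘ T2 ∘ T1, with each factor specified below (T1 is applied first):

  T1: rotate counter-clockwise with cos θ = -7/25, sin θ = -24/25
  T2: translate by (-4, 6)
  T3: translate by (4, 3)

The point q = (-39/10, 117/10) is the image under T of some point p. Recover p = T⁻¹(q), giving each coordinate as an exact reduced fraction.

T1 = [-7/25 24/25 0; -24/25 -7/25 0; 0 0 1]
T2·T1 = [-7/25 24/25 -4; -24/25 -7/25 6; 0 0 1]
T3·…·T1 = [-7/25 24/25 0; -24/25 -7/25 9; 0 0 1]
det M = 1; M⁻¹ = [-7/25 -24/25 216/25; 24/25 -7/25 63/25; 0 0 1]
M⁻¹ · (-39/10, 117/10)ᵀ = (-3/2, -9/2)ᵀ

p = (-3/2, -9/2)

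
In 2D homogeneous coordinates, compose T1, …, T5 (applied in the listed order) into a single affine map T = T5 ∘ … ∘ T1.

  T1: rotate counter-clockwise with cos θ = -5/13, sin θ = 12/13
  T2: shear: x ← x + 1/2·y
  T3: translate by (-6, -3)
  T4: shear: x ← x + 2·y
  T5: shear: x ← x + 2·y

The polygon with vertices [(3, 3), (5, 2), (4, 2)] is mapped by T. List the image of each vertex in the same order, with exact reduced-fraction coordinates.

T1 rotate counter-clockwise with cos θ = -5/13, sin θ = 12/13: (3, 3) → (-51/13, 21/13); (5, 2) → (-49/13, 50/13); (4, 2) → (-44/13, 38/13)
T2 shear: x ← x + 1/2·y: (-51/13, 21/13) → (-81/26, 21/13); (-49/13, 50/13) → (-24/13, 50/13); (-44/13, 38/13) → (-25/13, 38/13)
T3 translate by (-6, -3): (-81/26, 21/13) → (-237/26, -18/13); (-24/13, 50/13) → (-102/13, 11/13); (-25/13, 38/13) → (-103/13, -1/13)
T4 shear: x ← x + 2·y: (-237/26, -18/13) → (-309/26, -18/13); (-102/13, 11/13) → (-80/13, 11/13); (-103/13, -1/13) → (-105/13, -1/13)
T5 shear: x ← x + 2·y: (-309/26, -18/13) → (-381/26, -18/13); (-80/13, 11/13) → (-58/13, 11/13); (-105/13, -1/13) → (-107/13, -1/13)

image vertices: (-381/26, -18/13), (-58/13, 11/13), (-107/13, -1/13)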